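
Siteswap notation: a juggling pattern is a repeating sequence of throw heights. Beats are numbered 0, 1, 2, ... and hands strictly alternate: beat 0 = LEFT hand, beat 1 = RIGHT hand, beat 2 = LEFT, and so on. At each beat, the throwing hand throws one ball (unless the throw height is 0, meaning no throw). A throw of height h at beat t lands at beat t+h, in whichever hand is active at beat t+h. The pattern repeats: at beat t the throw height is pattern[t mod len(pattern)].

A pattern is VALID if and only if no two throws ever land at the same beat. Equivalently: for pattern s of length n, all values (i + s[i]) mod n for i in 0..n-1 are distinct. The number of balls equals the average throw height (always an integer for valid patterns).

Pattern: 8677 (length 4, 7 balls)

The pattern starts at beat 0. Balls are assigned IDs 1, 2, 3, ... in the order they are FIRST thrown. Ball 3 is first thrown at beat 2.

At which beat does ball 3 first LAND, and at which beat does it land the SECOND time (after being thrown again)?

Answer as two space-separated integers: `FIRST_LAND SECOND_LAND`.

Beat 0 (L): throw ball1 h=8 -> lands@8:L; in-air after throw: [b1@8:L]
Beat 1 (R): throw ball2 h=6 -> lands@7:R; in-air after throw: [b2@7:R b1@8:L]
Beat 2 (L): throw ball3 h=7 -> lands@9:R; in-air after throw: [b2@7:R b1@8:L b3@9:R]
Beat 3 (R): throw ball4 h=7 -> lands@10:L; in-air after throw: [b2@7:R b1@8:L b3@9:R b4@10:L]
Beat 4 (L): throw ball5 h=8 -> lands@12:L; in-air after throw: [b2@7:R b1@8:L b3@9:R b4@10:L b5@12:L]
Beat 5 (R): throw ball6 h=6 -> lands@11:R; in-air after throw: [b2@7:R b1@8:L b3@9:R b4@10:L b6@11:R b5@12:L]
Beat 6 (L): throw ball7 h=7 -> lands@13:R; in-air after throw: [b2@7:R b1@8:L b3@9:R b4@10:L b6@11:R b5@12:L b7@13:R]
Beat 7 (R): throw ball2 h=7 -> lands@14:L; in-air after throw: [b1@8:L b3@9:R b4@10:L b6@11:R b5@12:L b7@13:R b2@14:L]
Beat 8 (L): throw ball1 h=8 -> lands@16:L; in-air after throw: [b3@9:R b4@10:L b6@11:R b5@12:L b7@13:R b2@14:L b1@16:L]
Beat 9 (R): throw ball3 h=6 -> lands@15:R; in-air after throw: [b4@10:L b6@11:R b5@12:L b7@13:R b2@14:L b3@15:R b1@16:L]
Beat 10 (L): throw ball4 h=7 -> lands@17:R; in-air after throw: [b6@11:R b5@12:L b7@13:R b2@14:L b3@15:R b1@16:L b4@17:R]
Beat 11 (R): throw ball6 h=7 -> lands@18:L; in-air after throw: [b5@12:L b7@13:R b2@14:L b3@15:R b1@16:L b4@17:R b6@18:L]
Beat 12 (L): throw ball5 h=8 -> lands@20:L; in-air after throw: [b7@13:R b2@14:L b3@15:R b1@16:L b4@17:R b6@18:L b5@20:L]
Beat 13 (R): throw ball7 h=6 -> lands@19:R; in-air after throw: [b2@14:L b3@15:R b1@16:L b4@17:R b6@18:L b7@19:R b5@20:L]
Beat 14 (L): throw ball2 h=7 -> lands@21:R; in-air after throw: [b3@15:R b1@16:L b4@17:R b6@18:L b7@19:R b5@20:L b2@21:R]
Beat 15 (R): throw ball3 h=7 -> lands@22:L; in-air after throw: [b1@16:L b4@17:R b6@18:L b7@19:R b5@20:L b2@21:R b3@22:L]
Ball 3: thrown@2 h=7 -> first land @9; rethrown@9 h=6 -> second land @15

Answer: 9 15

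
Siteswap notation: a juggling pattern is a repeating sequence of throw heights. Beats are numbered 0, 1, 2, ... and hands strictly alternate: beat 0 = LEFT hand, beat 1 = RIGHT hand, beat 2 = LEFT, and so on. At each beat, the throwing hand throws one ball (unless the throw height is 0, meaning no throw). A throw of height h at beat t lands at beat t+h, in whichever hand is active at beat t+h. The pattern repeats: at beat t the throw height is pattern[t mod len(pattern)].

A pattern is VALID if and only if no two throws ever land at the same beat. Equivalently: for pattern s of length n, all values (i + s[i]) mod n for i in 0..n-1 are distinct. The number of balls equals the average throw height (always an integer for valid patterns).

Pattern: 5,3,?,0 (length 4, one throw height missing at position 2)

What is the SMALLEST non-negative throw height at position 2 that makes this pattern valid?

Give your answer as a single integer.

i=0: (0 + 5) mod 4 = 1
i=1: (1 + 3) mod 4 = 0
i=2: s[i]=? (unknown)
i=3: (3 + 0) mod 4 = 3
Known residues: [0, 1, 3]; need a permutation of 0..3, so missing residue r = 2
Need (2 + s) mod 4 = 2; smallest s = (2 - 2) mod 4 = 0

Answer: 0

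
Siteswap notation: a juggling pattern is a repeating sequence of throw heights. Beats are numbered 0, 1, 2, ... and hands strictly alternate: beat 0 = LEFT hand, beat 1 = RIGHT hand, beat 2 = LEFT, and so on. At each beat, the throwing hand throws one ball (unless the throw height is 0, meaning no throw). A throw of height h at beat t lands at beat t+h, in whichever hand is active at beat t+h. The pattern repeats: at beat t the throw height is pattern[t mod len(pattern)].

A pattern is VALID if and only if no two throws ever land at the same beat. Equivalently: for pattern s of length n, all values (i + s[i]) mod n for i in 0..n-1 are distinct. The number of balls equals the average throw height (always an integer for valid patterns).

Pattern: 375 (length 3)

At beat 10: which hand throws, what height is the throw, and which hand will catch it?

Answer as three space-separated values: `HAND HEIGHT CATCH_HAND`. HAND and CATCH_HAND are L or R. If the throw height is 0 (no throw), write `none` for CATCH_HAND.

Beat 10: 10 mod 2 = 0, so hand = L
Throw height = pattern[10 mod 3] = pattern[1] = 7
Lands at beat 10+7=17, 17 mod 2 = 1, so catch hand = R

Answer: L 7 R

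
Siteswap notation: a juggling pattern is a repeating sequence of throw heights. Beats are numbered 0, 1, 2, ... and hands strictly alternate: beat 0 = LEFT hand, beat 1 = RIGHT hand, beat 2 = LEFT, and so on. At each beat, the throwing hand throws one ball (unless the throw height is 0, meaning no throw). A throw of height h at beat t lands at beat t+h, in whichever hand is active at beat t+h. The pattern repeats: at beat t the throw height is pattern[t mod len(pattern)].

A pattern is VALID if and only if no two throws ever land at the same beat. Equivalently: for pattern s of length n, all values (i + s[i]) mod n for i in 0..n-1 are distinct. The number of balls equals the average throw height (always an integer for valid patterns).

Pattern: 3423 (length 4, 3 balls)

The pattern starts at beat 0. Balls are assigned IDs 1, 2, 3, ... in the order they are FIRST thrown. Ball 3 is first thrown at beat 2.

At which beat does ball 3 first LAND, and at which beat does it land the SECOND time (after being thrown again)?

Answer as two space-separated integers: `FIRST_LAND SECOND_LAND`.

Answer: 4 7

Derivation:
Beat 0 (L): throw ball1 h=3 -> lands@3:R; in-air after throw: [b1@3:R]
Beat 1 (R): throw ball2 h=4 -> lands@5:R; in-air after throw: [b1@3:R b2@5:R]
Beat 2 (L): throw ball3 h=2 -> lands@4:L; in-air after throw: [b1@3:R b3@4:L b2@5:R]
Beat 3 (R): throw ball1 h=3 -> lands@6:L; in-air after throw: [b3@4:L b2@5:R b1@6:L]
Beat 4 (L): throw ball3 h=3 -> lands@7:R; in-air after throw: [b2@5:R b1@6:L b3@7:R]
Beat 5 (R): throw ball2 h=4 -> lands@9:R; in-air after throw: [b1@6:L b3@7:R b2@9:R]
Beat 6 (L): throw ball1 h=2 -> lands@8:L; in-air after throw: [b3@7:R b1@8:L b2@9:R]
Beat 7 (R): throw ball3 h=3 -> lands@10:L; in-air after throw: [b1@8:L b2@9:R b3@10:L]
Ball 3: thrown@2 h=2 -> first land @4; rethrown@4 h=3 -> second land @7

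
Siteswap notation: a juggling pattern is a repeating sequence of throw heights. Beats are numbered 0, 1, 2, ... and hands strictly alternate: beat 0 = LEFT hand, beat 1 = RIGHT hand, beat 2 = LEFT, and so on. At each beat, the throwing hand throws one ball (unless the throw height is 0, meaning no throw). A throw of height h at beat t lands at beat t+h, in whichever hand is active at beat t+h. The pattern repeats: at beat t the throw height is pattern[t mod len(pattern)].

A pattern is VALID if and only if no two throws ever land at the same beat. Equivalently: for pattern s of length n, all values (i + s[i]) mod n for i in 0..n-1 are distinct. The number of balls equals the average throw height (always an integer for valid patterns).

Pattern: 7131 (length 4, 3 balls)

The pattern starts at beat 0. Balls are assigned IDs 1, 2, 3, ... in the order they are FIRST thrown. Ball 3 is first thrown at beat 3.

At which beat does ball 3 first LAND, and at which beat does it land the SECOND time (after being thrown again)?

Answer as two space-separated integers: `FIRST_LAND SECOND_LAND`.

Beat 0 (L): throw ball1 h=7 -> lands@7:R; in-air after throw: [b1@7:R]
Beat 1 (R): throw ball2 h=1 -> lands@2:L; in-air after throw: [b2@2:L b1@7:R]
Beat 2 (L): throw ball2 h=3 -> lands@5:R; in-air after throw: [b2@5:R b1@7:R]
Beat 3 (R): throw ball3 h=1 -> lands@4:L; in-air after throw: [b3@4:L b2@5:R b1@7:R]
Beat 4 (L): throw ball3 h=7 -> lands@11:R; in-air after throw: [b2@5:R b1@7:R b3@11:R]
Beat 5 (R): throw ball2 h=1 -> lands@6:L; in-air after throw: [b2@6:L b1@7:R b3@11:R]
Beat 6 (L): throw ball2 h=3 -> lands@9:R; in-air after throw: [b1@7:R b2@9:R b3@11:R]
Beat 7 (R): throw ball1 h=1 -> lands@8:L; in-air after throw: [b1@8:L b2@9:R b3@11:R]
Beat 8 (L): throw ball1 h=7 -> lands@15:R; in-air after throw: [b2@9:R b3@11:R b1@15:R]
Beat 9 (R): throw ball2 h=1 -> lands@10:L; in-air after throw: [b2@10:L b3@11:R b1@15:R]
Beat 10 (L): throw ball2 h=3 -> lands@13:R; in-air after throw: [b3@11:R b2@13:R b1@15:R]
Beat 11 (R): throw ball3 h=1 -> lands@12:L; in-air after throw: [b3@12:L b2@13:R b1@15:R]
Ball 3: thrown@3 h=1 -> first land @4; rethrown@4 h=7 -> second land @11

Answer: 4 11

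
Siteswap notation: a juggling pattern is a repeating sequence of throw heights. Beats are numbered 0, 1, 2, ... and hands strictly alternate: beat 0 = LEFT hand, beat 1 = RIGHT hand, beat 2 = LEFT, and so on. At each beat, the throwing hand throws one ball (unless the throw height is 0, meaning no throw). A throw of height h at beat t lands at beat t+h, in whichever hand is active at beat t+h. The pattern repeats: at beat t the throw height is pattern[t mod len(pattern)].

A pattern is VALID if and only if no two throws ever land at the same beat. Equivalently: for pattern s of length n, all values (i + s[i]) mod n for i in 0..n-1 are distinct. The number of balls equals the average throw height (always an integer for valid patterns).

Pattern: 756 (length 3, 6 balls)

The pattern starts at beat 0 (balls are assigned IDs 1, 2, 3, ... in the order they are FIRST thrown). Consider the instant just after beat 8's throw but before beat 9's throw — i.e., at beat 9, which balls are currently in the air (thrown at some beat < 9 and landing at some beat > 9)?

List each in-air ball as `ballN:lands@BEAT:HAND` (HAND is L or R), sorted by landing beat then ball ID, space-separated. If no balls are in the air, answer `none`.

Beat 0 (L): throw ball1 h=7 -> lands@7:R; in-air after throw: [b1@7:R]
Beat 1 (R): throw ball2 h=5 -> lands@6:L; in-air after throw: [b2@6:L b1@7:R]
Beat 2 (L): throw ball3 h=6 -> lands@8:L; in-air after throw: [b2@6:L b1@7:R b3@8:L]
Beat 3 (R): throw ball4 h=7 -> lands@10:L; in-air after throw: [b2@6:L b1@7:R b3@8:L b4@10:L]
Beat 4 (L): throw ball5 h=5 -> lands@9:R; in-air after throw: [b2@6:L b1@7:R b3@8:L b5@9:R b4@10:L]
Beat 5 (R): throw ball6 h=6 -> lands@11:R; in-air after throw: [b2@6:L b1@7:R b3@8:L b5@9:R b4@10:L b6@11:R]
Beat 6 (L): throw ball2 h=7 -> lands@13:R; in-air after throw: [b1@7:R b3@8:L b5@9:R b4@10:L b6@11:R b2@13:R]
Beat 7 (R): throw ball1 h=5 -> lands@12:L; in-air after throw: [b3@8:L b5@9:R b4@10:L b6@11:R b1@12:L b2@13:R]
Beat 8 (L): throw ball3 h=6 -> lands@14:L; in-air after throw: [b5@9:R b4@10:L b6@11:R b1@12:L b2@13:R b3@14:L]
Beat 9 (R): throw ball5 h=7 -> lands@16:L; in-air after throw: [b4@10:L b6@11:R b1@12:L b2@13:R b3@14:L b5@16:L]

Answer: ball4:lands@10:L ball6:lands@11:R ball1:lands@12:L ball2:lands@13:R ball3:lands@14:L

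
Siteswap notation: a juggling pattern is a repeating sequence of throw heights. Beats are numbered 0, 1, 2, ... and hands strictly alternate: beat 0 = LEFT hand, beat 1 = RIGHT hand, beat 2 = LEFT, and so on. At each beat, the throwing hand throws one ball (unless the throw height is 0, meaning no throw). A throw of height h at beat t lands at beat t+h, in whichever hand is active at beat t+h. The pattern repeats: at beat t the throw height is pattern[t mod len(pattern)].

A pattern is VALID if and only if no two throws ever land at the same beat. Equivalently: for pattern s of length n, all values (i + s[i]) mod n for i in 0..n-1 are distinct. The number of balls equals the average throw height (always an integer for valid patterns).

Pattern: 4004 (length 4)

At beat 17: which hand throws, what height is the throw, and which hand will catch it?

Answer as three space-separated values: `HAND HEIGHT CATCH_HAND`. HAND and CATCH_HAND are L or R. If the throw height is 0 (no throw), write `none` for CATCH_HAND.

Answer: R 0 none

Derivation:
Beat 17: 17 mod 2 = 1, so hand = R
Throw height = pattern[17 mod 4] = pattern[1] = 0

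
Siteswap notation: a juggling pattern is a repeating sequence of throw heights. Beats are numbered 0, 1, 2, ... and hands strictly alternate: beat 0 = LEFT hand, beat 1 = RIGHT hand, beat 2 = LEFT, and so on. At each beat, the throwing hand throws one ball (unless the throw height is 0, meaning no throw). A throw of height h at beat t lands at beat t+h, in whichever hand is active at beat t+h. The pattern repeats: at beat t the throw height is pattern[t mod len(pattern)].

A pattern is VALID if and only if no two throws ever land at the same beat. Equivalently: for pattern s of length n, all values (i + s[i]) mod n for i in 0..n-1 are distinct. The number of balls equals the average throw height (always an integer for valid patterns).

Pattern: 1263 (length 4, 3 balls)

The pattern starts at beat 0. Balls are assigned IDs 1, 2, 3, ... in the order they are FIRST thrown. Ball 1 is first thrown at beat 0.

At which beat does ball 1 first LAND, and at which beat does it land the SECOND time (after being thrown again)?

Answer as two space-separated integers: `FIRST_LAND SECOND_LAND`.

Answer: 1 3

Derivation:
Beat 0 (L): throw ball1 h=1 -> lands@1:R; in-air after throw: [b1@1:R]
Beat 1 (R): throw ball1 h=2 -> lands@3:R; in-air after throw: [b1@3:R]
Beat 2 (L): throw ball2 h=6 -> lands@8:L; in-air after throw: [b1@3:R b2@8:L]
Beat 3 (R): throw ball1 h=3 -> lands@6:L; in-air after throw: [b1@6:L b2@8:L]
Ball 1: thrown@0 h=1 -> first land @1; rethrown@1 h=2 -> second land @3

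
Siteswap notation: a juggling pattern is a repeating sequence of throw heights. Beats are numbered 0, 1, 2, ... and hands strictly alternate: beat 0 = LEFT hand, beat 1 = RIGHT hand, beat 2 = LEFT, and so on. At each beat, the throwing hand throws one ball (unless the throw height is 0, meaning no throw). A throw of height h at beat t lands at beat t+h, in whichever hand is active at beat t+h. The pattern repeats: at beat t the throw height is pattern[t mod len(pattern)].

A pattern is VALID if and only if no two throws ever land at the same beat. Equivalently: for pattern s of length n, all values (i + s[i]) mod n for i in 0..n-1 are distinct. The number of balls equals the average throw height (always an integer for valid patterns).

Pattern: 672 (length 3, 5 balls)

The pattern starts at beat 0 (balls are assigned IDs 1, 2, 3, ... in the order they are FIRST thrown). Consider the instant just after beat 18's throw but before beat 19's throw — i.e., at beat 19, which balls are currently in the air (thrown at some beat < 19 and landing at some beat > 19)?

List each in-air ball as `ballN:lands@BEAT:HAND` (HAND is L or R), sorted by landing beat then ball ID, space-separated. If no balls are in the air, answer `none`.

Beat 0 (L): throw ball1 h=6 -> lands@6:L; in-air after throw: [b1@6:L]
Beat 1 (R): throw ball2 h=7 -> lands@8:L; in-air after throw: [b1@6:L b2@8:L]
Beat 2 (L): throw ball3 h=2 -> lands@4:L; in-air after throw: [b3@4:L b1@6:L b2@8:L]
Beat 3 (R): throw ball4 h=6 -> lands@9:R; in-air after throw: [b3@4:L b1@6:L b2@8:L b4@9:R]
Beat 4 (L): throw ball3 h=7 -> lands@11:R; in-air after throw: [b1@6:L b2@8:L b4@9:R b3@11:R]
Beat 5 (R): throw ball5 h=2 -> lands@7:R; in-air after throw: [b1@6:L b5@7:R b2@8:L b4@9:R b3@11:R]
Beat 6 (L): throw ball1 h=6 -> lands@12:L; in-air after throw: [b5@7:R b2@8:L b4@9:R b3@11:R b1@12:L]
Beat 7 (R): throw ball5 h=7 -> lands@14:L; in-air after throw: [b2@8:L b4@9:R b3@11:R b1@12:L b5@14:L]
Beat 8 (L): throw ball2 h=2 -> lands@10:L; in-air after throw: [b4@9:R b2@10:L b3@11:R b1@12:L b5@14:L]
Beat 9 (R): throw ball4 h=6 -> lands@15:R; in-air after throw: [b2@10:L b3@11:R b1@12:L b5@14:L b4@15:R]
Beat 10 (L): throw ball2 h=7 -> lands@17:R; in-air after throw: [b3@11:R b1@12:L b5@14:L b4@15:R b2@17:R]
Beat 11 (R): throw ball3 h=2 -> lands@13:R; in-air after throw: [b1@12:L b3@13:R b5@14:L b4@15:R b2@17:R]
Beat 12 (L): throw ball1 h=6 -> lands@18:L; in-air after throw: [b3@13:R b5@14:L b4@15:R b2@17:R b1@18:L]
Beat 13 (R): throw ball3 h=7 -> lands@20:L; in-air after throw: [b5@14:L b4@15:R b2@17:R b1@18:L b3@20:L]
Beat 14 (L): throw ball5 h=2 -> lands@16:L; in-air after throw: [b4@15:R b5@16:L b2@17:R b1@18:L b3@20:L]
Beat 15 (R): throw ball4 h=6 -> lands@21:R; in-air after throw: [b5@16:L b2@17:R b1@18:L b3@20:L b4@21:R]
Beat 16 (L): throw ball5 h=7 -> lands@23:R; in-air after throw: [b2@17:R b1@18:L b3@20:L b4@21:R b5@23:R]
Beat 17 (R): throw ball2 h=2 -> lands@19:R; in-air after throw: [b1@18:L b2@19:R b3@20:L b4@21:R b5@23:R]
Beat 18 (L): throw ball1 h=6 -> lands@24:L; in-air after throw: [b2@19:R b3@20:L b4@21:R b5@23:R b1@24:L]
Beat 19 (R): throw ball2 h=7 -> lands@26:L; in-air after throw: [b3@20:L b4@21:R b5@23:R b1@24:L b2@26:L]

Answer: ball3:lands@20:L ball4:lands@21:R ball5:lands@23:R ball1:lands@24:L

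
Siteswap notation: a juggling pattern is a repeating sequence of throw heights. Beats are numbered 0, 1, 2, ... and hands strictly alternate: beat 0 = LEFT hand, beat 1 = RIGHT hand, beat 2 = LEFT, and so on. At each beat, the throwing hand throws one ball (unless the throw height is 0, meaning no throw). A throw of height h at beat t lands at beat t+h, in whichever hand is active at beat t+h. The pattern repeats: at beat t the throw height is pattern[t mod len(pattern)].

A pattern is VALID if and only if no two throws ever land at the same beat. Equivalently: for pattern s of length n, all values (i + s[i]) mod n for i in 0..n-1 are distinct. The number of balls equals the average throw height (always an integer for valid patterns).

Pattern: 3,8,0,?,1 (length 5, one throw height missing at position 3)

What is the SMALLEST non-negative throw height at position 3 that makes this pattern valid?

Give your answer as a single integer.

i=0: (0 + 3) mod 5 = 3
i=1: (1 + 8) mod 5 = 4
i=2: (2 + 0) mod 5 = 2
i=3: s[i]=? (unknown)
i=4: (4 + 1) mod 5 = 0
Known residues: [0, 2, 3, 4]; need a permutation of 0..4, so missing residue r = 1
Need (3 + s) mod 5 = 1; smallest s = (1 - 3) mod 5 = 3

Answer: 3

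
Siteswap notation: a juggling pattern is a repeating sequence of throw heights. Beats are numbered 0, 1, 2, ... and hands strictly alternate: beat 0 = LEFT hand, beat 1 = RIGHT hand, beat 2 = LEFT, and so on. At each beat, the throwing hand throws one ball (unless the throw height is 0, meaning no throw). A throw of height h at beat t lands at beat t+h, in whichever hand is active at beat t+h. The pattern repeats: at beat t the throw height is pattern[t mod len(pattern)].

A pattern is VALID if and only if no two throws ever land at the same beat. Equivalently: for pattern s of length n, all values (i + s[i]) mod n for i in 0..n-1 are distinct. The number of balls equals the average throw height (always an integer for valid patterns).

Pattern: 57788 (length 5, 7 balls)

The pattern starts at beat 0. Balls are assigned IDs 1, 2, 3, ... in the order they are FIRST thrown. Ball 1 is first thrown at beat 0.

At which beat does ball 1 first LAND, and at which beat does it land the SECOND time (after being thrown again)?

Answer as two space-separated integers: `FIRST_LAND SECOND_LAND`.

Beat 0 (L): throw ball1 h=5 -> lands@5:R; in-air after throw: [b1@5:R]
Beat 1 (R): throw ball2 h=7 -> lands@8:L; in-air after throw: [b1@5:R b2@8:L]
Beat 2 (L): throw ball3 h=7 -> lands@9:R; in-air after throw: [b1@5:R b2@8:L b3@9:R]
Beat 3 (R): throw ball4 h=8 -> lands@11:R; in-air after throw: [b1@5:R b2@8:L b3@9:R b4@11:R]
Beat 4 (L): throw ball5 h=8 -> lands@12:L; in-air after throw: [b1@5:R b2@8:L b3@9:R b4@11:R b5@12:L]
Beat 5 (R): throw ball1 h=5 -> lands@10:L; in-air after throw: [b2@8:L b3@9:R b1@10:L b4@11:R b5@12:L]
Beat 6 (L): throw ball6 h=7 -> lands@13:R; in-air after throw: [b2@8:L b3@9:R b1@10:L b4@11:R b5@12:L b6@13:R]
Beat 7 (R): throw ball7 h=7 -> lands@14:L; in-air after throw: [b2@8:L b3@9:R b1@10:L b4@11:R b5@12:L b6@13:R b7@14:L]
Beat 8 (L): throw ball2 h=8 -> lands@16:L; in-air after throw: [b3@9:R b1@10:L b4@11:R b5@12:L b6@13:R b7@14:L b2@16:L]
Beat 9 (R): throw ball3 h=8 -> lands@17:R; in-air after throw: [b1@10:L b4@11:R b5@12:L b6@13:R b7@14:L b2@16:L b3@17:R]
Beat 10 (L): throw ball1 h=5 -> lands@15:R; in-air after throw: [b4@11:R b5@12:L b6@13:R b7@14:L b1@15:R b2@16:L b3@17:R]
Ball 1: thrown@0 h=5 -> first land @5; rethrown@5 h=5 -> second land @10

Answer: 5 10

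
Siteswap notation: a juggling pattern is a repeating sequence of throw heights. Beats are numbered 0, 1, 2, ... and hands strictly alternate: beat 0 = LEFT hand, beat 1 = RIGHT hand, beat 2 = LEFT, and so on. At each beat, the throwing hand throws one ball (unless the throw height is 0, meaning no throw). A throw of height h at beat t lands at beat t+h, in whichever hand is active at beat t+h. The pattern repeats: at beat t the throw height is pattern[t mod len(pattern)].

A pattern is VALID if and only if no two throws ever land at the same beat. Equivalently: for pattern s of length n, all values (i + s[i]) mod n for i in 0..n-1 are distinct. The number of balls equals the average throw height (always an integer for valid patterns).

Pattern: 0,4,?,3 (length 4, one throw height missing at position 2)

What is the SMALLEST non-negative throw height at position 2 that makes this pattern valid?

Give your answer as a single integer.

Answer: 1

Derivation:
i=0: (0 + 0) mod 4 = 0
i=1: (1 + 4) mod 4 = 1
i=2: s[i]=? (unknown)
i=3: (3 + 3) mod 4 = 2
Known residues: [0, 1, 2]; need a permutation of 0..3, so missing residue r = 3
Need (2 + s) mod 4 = 3; smallest s = (3 - 2) mod 4 = 1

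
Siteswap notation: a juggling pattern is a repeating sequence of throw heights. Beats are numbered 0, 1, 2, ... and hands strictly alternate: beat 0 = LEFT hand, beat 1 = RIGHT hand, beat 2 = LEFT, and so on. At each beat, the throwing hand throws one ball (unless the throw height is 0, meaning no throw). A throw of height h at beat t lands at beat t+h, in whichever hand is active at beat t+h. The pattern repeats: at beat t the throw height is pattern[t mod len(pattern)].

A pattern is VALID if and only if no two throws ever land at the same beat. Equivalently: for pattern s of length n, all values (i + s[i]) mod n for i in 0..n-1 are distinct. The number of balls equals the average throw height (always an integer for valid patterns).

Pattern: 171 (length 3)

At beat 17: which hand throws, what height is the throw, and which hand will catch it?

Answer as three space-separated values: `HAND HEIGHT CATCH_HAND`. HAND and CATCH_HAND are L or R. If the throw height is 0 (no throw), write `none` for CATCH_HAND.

Answer: R 1 L

Derivation:
Beat 17: 17 mod 2 = 1, so hand = R
Throw height = pattern[17 mod 3] = pattern[2] = 1
Lands at beat 17+1=18, 18 mod 2 = 0, so catch hand = L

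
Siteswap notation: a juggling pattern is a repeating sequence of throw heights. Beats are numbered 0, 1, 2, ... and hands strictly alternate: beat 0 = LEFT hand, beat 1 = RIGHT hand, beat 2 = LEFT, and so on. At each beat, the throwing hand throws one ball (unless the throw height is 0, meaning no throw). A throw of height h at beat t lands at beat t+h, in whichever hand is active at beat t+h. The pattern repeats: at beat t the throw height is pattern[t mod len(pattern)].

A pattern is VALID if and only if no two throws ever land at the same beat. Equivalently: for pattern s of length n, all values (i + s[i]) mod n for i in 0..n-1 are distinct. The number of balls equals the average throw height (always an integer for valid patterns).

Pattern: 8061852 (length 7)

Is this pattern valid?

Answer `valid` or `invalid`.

Answer: invalid

Derivation:
i=0: (i + s[i]) mod n = (0 + 8) mod 7 = 1
i=1: (i + s[i]) mod n = (1 + 0) mod 7 = 1
i=2: (i + s[i]) mod n = (2 + 6) mod 7 = 1
i=3: (i + s[i]) mod n = (3 + 1) mod 7 = 4
i=4: (i + s[i]) mod n = (4 + 8) mod 7 = 5
i=5: (i + s[i]) mod n = (5 + 5) mod 7 = 3
i=6: (i + s[i]) mod n = (6 + 2) mod 7 = 1
Residues: [1, 1, 1, 4, 5, 3, 1], distinct: False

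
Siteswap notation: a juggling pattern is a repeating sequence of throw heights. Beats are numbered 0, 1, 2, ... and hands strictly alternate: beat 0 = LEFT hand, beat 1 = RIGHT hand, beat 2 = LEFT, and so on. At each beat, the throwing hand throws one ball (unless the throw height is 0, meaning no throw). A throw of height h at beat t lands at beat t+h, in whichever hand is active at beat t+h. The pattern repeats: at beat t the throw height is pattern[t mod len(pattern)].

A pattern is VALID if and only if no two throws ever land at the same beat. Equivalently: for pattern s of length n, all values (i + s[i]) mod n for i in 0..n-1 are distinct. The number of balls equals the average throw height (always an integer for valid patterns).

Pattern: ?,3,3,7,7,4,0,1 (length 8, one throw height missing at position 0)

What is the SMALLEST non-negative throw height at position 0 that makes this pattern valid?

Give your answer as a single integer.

i=0: s[i]=? (unknown)
i=1: (1 + 3) mod 8 = 4
i=2: (2 + 3) mod 8 = 5
i=3: (3 + 7) mod 8 = 2
i=4: (4 + 7) mod 8 = 3
i=5: (5 + 4) mod 8 = 1
i=6: (6 + 0) mod 8 = 6
i=7: (7 + 1) mod 8 = 0
Known residues: [0, 1, 2, 3, 4, 5, 6]; need a permutation of 0..7, so missing residue r = 7
Need (0 + s) mod 8 = 7; smallest s = (7 - 0) mod 8 = 7

Answer: 7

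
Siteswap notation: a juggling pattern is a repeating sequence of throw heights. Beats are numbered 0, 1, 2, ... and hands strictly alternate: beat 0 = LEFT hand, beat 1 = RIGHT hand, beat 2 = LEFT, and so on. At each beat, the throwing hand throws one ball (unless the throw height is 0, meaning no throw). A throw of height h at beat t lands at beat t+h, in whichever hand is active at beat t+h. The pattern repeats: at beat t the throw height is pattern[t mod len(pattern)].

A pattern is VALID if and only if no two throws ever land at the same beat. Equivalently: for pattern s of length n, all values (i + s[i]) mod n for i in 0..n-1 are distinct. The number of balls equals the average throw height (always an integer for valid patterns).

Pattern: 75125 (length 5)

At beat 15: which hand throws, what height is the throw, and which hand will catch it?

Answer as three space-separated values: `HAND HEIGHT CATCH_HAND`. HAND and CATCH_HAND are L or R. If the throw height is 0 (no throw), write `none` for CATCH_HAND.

Answer: R 7 L

Derivation:
Beat 15: 15 mod 2 = 1, so hand = R
Throw height = pattern[15 mod 5] = pattern[0] = 7
Lands at beat 15+7=22, 22 mod 2 = 0, so catch hand = L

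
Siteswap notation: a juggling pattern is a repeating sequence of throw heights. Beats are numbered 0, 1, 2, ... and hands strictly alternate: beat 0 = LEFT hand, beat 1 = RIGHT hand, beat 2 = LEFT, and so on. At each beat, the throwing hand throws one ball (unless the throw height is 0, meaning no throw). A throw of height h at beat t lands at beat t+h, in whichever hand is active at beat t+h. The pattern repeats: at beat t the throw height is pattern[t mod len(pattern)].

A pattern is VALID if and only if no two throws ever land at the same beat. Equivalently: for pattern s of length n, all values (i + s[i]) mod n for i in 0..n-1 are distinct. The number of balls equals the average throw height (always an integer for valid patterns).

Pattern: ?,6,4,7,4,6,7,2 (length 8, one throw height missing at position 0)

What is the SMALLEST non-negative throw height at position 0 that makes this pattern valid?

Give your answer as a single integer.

Answer: 4

Derivation:
i=0: s[i]=? (unknown)
i=1: (1 + 6) mod 8 = 7
i=2: (2 + 4) mod 8 = 6
i=3: (3 + 7) mod 8 = 2
i=4: (4 + 4) mod 8 = 0
i=5: (5 + 6) mod 8 = 3
i=6: (6 + 7) mod 8 = 5
i=7: (7 + 2) mod 8 = 1
Known residues: [0, 1, 2, 3, 5, 6, 7]; need a permutation of 0..7, so missing residue r = 4
Need (0 + s) mod 8 = 4; smallest s = (4 - 0) mod 8 = 4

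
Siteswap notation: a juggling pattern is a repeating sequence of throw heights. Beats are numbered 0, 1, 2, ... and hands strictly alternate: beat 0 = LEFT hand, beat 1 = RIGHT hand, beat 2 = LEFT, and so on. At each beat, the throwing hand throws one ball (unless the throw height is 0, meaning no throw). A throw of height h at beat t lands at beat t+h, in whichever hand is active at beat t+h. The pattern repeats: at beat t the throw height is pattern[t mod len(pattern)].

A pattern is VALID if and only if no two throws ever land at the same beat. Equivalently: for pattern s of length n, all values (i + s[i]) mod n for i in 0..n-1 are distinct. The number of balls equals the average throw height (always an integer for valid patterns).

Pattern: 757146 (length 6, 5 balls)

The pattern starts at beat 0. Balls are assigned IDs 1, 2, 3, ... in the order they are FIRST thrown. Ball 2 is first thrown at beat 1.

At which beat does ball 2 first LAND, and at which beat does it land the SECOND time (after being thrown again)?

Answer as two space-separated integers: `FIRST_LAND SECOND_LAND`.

Beat 0 (L): throw ball1 h=7 -> lands@7:R; in-air after throw: [b1@7:R]
Beat 1 (R): throw ball2 h=5 -> lands@6:L; in-air after throw: [b2@6:L b1@7:R]
Beat 2 (L): throw ball3 h=7 -> lands@9:R; in-air after throw: [b2@6:L b1@7:R b3@9:R]
Beat 3 (R): throw ball4 h=1 -> lands@4:L; in-air after throw: [b4@4:L b2@6:L b1@7:R b3@9:R]
Beat 4 (L): throw ball4 h=4 -> lands@8:L; in-air after throw: [b2@6:L b1@7:R b4@8:L b3@9:R]
Beat 5 (R): throw ball5 h=6 -> lands@11:R; in-air after throw: [b2@6:L b1@7:R b4@8:L b3@9:R b5@11:R]
Beat 6 (L): throw ball2 h=7 -> lands@13:R; in-air after throw: [b1@7:R b4@8:L b3@9:R b5@11:R b2@13:R]
Beat 7 (R): throw ball1 h=5 -> lands@12:L; in-air after throw: [b4@8:L b3@9:R b5@11:R b1@12:L b2@13:R]
Beat 8 (L): throw ball4 h=7 -> lands@15:R; in-air after throw: [b3@9:R b5@11:R b1@12:L b2@13:R b4@15:R]
Beat 9 (R): throw ball3 h=1 -> lands@10:L; in-air after throw: [b3@10:L b5@11:R b1@12:L b2@13:R b4@15:R]
Beat 10 (L): throw ball3 h=4 -> lands@14:L; in-air after throw: [b5@11:R b1@12:L b2@13:R b3@14:L b4@15:R]
Beat 11 (R): throw ball5 h=6 -> lands@17:R; in-air after throw: [b1@12:L b2@13:R b3@14:L b4@15:R b5@17:R]
Beat 12 (L): throw ball1 h=7 -> lands@19:R; in-air after throw: [b2@13:R b3@14:L b4@15:R b5@17:R b1@19:R]
Beat 13 (R): throw ball2 h=5 -> lands@18:L; in-air after throw: [b3@14:L b4@15:R b5@17:R b2@18:L b1@19:R]
Ball 2: thrown@1 h=5 -> first land @6; rethrown@6 h=7 -> second land @13

Answer: 6 13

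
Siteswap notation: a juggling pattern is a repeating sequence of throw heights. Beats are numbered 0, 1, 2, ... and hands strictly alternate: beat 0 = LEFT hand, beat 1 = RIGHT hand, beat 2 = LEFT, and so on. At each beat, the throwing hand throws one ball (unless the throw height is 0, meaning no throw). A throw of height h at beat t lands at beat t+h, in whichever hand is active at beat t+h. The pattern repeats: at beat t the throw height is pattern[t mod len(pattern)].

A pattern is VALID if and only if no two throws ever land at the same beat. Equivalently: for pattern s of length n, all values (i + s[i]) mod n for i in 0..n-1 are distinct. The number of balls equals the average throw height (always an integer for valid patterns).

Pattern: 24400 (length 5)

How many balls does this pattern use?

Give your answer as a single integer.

Answer: 2

Derivation:
Pattern = [2, 4, 4, 0, 0], length n = 5
  position 0: throw height = 2, running sum = 2
  position 1: throw height = 4, running sum = 6
  position 2: throw height = 4, running sum = 10
  position 3: throw height = 0, running sum = 10
  position 4: throw height = 0, running sum = 10
Total sum = 10; balls = sum / n = 10 / 5 = 2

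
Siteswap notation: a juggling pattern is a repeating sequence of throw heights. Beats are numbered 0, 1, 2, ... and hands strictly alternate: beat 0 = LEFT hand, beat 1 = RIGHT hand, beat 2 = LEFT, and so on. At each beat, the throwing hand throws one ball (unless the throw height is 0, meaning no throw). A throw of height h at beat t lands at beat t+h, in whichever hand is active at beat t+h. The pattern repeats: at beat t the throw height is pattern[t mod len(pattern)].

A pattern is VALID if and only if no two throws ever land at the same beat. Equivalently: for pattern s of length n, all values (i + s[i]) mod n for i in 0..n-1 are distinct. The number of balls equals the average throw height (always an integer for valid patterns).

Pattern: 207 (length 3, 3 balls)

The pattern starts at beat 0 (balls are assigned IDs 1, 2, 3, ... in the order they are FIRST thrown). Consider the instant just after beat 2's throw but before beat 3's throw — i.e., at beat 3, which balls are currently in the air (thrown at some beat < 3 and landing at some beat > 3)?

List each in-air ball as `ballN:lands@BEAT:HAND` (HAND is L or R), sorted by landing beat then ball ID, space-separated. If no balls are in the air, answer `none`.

Beat 0 (L): throw ball1 h=2 -> lands@2:L; in-air after throw: [b1@2:L]
Beat 2 (L): throw ball1 h=7 -> lands@9:R; in-air after throw: [b1@9:R]
Beat 3 (R): throw ball2 h=2 -> lands@5:R; in-air after throw: [b2@5:R b1@9:R]

Answer: ball1:lands@9:R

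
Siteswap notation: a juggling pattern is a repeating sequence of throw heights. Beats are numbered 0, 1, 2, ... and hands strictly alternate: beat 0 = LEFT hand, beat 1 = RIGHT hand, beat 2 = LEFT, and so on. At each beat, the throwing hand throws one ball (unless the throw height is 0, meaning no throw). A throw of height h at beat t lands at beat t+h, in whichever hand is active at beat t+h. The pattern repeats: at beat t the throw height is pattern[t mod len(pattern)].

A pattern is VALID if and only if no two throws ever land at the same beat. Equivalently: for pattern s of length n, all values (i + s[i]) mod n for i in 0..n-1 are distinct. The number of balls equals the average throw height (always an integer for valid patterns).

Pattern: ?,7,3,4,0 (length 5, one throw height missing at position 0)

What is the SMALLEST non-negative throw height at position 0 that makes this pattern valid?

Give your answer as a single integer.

i=0: s[i]=? (unknown)
i=1: (1 + 7) mod 5 = 3
i=2: (2 + 3) mod 5 = 0
i=3: (3 + 4) mod 5 = 2
i=4: (4 + 0) mod 5 = 4
Known residues: [0, 2, 3, 4]; need a permutation of 0..4, so missing residue r = 1
Need (0 + s) mod 5 = 1; smallest s = (1 - 0) mod 5 = 1

Answer: 1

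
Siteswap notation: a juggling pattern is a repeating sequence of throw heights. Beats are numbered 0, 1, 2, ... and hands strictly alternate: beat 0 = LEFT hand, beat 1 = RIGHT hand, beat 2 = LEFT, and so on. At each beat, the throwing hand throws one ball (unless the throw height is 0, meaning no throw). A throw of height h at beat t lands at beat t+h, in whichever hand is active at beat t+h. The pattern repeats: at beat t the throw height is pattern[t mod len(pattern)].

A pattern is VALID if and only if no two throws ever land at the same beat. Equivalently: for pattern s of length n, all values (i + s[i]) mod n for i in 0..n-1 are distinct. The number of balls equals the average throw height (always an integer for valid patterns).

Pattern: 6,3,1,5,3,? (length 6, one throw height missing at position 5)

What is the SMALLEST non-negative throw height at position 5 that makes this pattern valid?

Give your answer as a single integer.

Answer: 0

Derivation:
i=0: (0 + 6) mod 6 = 0
i=1: (1 + 3) mod 6 = 4
i=2: (2 + 1) mod 6 = 3
i=3: (3 + 5) mod 6 = 2
i=4: (4 + 3) mod 6 = 1
i=5: s[i]=? (unknown)
Known residues: [0, 1, 2, 3, 4]; need a permutation of 0..5, so missing residue r = 5
Need (5 + s) mod 6 = 5; smallest s = (5 - 5) mod 6 = 0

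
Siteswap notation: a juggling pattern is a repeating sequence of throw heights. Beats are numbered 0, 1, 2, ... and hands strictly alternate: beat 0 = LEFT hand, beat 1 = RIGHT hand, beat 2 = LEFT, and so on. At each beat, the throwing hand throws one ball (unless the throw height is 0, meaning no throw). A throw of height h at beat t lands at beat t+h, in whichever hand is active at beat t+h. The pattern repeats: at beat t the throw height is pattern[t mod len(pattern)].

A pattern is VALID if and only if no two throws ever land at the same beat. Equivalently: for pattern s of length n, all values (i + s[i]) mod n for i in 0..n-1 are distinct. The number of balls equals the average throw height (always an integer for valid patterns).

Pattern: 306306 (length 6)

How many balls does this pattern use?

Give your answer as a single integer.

Pattern = [3, 0, 6, 3, 0, 6], length n = 6
  position 0: throw height = 3, running sum = 3
  position 1: throw height = 0, running sum = 3
  position 2: throw height = 6, running sum = 9
  position 3: throw height = 3, running sum = 12
  position 4: throw height = 0, running sum = 12
  position 5: throw height = 6, running sum = 18
Total sum = 18; balls = sum / n = 18 / 6 = 3

Answer: 3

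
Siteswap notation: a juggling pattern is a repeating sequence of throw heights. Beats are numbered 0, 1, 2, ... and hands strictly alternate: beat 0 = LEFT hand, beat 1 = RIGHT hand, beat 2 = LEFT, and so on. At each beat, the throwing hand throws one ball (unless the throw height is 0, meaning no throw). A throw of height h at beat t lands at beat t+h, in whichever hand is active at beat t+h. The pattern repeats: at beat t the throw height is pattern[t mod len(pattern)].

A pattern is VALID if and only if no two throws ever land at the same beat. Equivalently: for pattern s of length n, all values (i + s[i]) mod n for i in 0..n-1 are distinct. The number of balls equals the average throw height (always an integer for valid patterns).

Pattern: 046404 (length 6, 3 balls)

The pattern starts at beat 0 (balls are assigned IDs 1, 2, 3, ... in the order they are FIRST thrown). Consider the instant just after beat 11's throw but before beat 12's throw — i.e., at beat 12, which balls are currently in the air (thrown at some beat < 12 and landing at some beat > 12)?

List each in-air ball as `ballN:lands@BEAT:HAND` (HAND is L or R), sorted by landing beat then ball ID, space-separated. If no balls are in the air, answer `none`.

Beat 1 (R): throw ball1 h=4 -> lands@5:R; in-air after throw: [b1@5:R]
Beat 2 (L): throw ball2 h=6 -> lands@8:L; in-air after throw: [b1@5:R b2@8:L]
Beat 3 (R): throw ball3 h=4 -> lands@7:R; in-air after throw: [b1@5:R b3@7:R b2@8:L]
Beat 5 (R): throw ball1 h=4 -> lands@9:R; in-air after throw: [b3@7:R b2@8:L b1@9:R]
Beat 7 (R): throw ball3 h=4 -> lands@11:R; in-air after throw: [b2@8:L b1@9:R b3@11:R]
Beat 8 (L): throw ball2 h=6 -> lands@14:L; in-air after throw: [b1@9:R b3@11:R b2@14:L]
Beat 9 (R): throw ball1 h=4 -> lands@13:R; in-air after throw: [b3@11:R b1@13:R b2@14:L]
Beat 11 (R): throw ball3 h=4 -> lands@15:R; in-air after throw: [b1@13:R b2@14:L b3@15:R]

Answer: ball1:lands@13:R ball2:lands@14:L ball3:lands@15:R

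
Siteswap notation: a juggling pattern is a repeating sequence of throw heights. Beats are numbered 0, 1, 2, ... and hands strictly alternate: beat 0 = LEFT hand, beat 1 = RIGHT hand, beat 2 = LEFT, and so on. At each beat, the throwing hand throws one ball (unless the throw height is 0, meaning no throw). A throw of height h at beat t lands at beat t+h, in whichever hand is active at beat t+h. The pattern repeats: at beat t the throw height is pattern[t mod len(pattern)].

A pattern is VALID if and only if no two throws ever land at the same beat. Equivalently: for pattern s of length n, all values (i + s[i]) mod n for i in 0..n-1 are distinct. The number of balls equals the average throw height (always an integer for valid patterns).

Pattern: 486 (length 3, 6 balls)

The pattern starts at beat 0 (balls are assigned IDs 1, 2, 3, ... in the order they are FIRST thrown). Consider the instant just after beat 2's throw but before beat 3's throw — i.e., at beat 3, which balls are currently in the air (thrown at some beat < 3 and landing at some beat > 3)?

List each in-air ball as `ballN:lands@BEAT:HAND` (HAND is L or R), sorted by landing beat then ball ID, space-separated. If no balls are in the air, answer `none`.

Answer: ball1:lands@4:L ball3:lands@8:L ball2:lands@9:R

Derivation:
Beat 0 (L): throw ball1 h=4 -> lands@4:L; in-air after throw: [b1@4:L]
Beat 1 (R): throw ball2 h=8 -> lands@9:R; in-air after throw: [b1@4:L b2@9:R]
Beat 2 (L): throw ball3 h=6 -> lands@8:L; in-air after throw: [b1@4:L b3@8:L b2@9:R]
Beat 3 (R): throw ball4 h=4 -> lands@7:R; in-air after throw: [b1@4:L b4@7:R b3@8:L b2@9:R]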